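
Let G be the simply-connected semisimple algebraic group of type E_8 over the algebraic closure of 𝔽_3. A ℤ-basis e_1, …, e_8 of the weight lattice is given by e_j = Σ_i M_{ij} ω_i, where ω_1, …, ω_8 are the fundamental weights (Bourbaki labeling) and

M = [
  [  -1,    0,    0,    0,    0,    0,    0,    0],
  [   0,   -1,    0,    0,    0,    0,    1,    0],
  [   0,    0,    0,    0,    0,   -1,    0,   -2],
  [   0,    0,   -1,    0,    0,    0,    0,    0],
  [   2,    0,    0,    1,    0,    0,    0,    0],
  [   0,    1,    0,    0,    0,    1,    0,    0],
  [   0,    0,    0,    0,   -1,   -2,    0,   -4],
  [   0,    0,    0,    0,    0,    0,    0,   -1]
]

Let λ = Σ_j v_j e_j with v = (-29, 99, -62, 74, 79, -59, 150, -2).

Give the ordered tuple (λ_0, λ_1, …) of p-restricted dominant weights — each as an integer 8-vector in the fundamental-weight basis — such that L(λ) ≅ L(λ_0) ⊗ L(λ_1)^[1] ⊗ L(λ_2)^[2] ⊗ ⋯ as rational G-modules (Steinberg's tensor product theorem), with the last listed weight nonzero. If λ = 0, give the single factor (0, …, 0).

Change of basis e → ω: c = M·v where v = (-29, 99, -62, 74, 79, -59, 150, -2):
  c_1 = -1*-29 + 0*99 + 0*-62 + 0*74 + 0*79 + 0*-59 + 0*150 + 0*-2 = 29
  c_2 = 0*-29 + -1*99 + 0*-62 + 0*74 + 0*79 + 0*-59 + 1*150 + 0*-2 = 51
  c_3 = 0*-29 + 0*99 + 0*-62 + 0*74 + 0*79 + -1*-59 + 0*150 + -2*-2 = 63
  c_4 = 0*-29 + 0*99 + -1*-62 + 0*74 + 0*79 + 0*-59 + 0*150 + 0*-2 = 62
  c_5 = 2*-29 + 0*99 + 0*-62 + 1*74 + 0*79 + 0*-59 + 0*150 + 0*-2 = 16
  c_6 = 0*-29 + 1*99 + 0*-62 + 0*74 + 0*79 + 1*-59 + 0*150 + 0*-2 = 40
  c_7 = 0*-29 + 0*99 + 0*-62 + 0*74 + -1*79 + -2*-59 + 0*150 + -4*-2 = 47
  c_8 = 0*-29 + 0*99 + 0*-62 + 0*74 + 0*79 + 0*-59 + 0*150 + -1*-2 = 2
Expand coordinatewise in base 3:
  c_1 = 29 = 2·3^0 + 0·3^1 + 0·3^2 + 1·3^3
  c_2 = 51 = 0·3^0 + 2·3^1 + 2·3^2 + 1·3^3
  c_3 = 63 = 0·3^0 + 0·3^1 + 1·3^2 + 2·3^3
  c_4 = 62 = 2·3^0 + 2·3^1 + 0·3^2 + 2·3^3
  c_5 = 16 = 1·3^0 + 2·3^1 + 1·3^2
  c_6 = 40 = 1·3^0 + 1·3^1 + 1·3^2 + 1·3^3
  c_7 = 47 = 2·3^0 + 0·3^1 + 2·3^2 + 1·3^3
  c_8 = 2 = 2·3^0
p-restricted factor λ_0 = (2, 0, 0, 2, 1, 1, 2, 2)
p-restricted factor λ_1 = (0, 2, 0, 2, 2, 1, 0, 0)
p-restricted factor λ_2 = (0, 2, 1, 0, 1, 1, 2, 0)
p-restricted factor λ_3 = (1, 1, 2, 2, 0, 1, 1, 0)

((2, 0, 0, 2, 1, 1, 2, 2), (0, 2, 0, 2, 2, 1, 0, 0), (0, 2, 1, 0, 1, 1, 2, 0), (1, 1, 2, 2, 0, 1, 1, 0))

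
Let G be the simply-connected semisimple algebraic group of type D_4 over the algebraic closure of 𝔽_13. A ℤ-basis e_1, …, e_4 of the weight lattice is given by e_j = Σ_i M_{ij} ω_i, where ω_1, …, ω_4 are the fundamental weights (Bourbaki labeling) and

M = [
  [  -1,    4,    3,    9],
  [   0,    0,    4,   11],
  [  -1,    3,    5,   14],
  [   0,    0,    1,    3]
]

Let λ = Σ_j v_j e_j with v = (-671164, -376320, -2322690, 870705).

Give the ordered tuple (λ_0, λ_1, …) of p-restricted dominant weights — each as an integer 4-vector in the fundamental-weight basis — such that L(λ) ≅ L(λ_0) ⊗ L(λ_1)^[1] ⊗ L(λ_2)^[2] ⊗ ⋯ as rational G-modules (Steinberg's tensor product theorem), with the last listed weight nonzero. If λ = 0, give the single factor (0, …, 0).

Change of basis e → ω: c = M·v where v = (-671164, -376320, -2322690, 870705):
  c_1 = (-1)·(-671164) + (4)·(-376320) + (3)·(-2322690) + (9)·(870705) = 34159
  c_2 = (0)·(-671164) + (0)·(-376320) + (4)·(-2322690) + (11)·(870705) = 286995
  c_3 = (-1)·(-671164) + (3)·(-376320) + (5)·(-2322690) + (14)·(870705) = 118624
  c_4 = (0)·(-671164) + (0)·(-376320) + (1)·(-2322690) + (3)·(870705) = 289425
Base-13 expansion of each c_i:
  c_1 = 34159 = 8·13^0 + 1·13^1 + 7·13^2 + 2·13^3 + 1·13^4
  c_2 = 286995 = 7·13^0 + 2·13^1 + 8·13^2 + 0·13^3 + 10·13^4
  c_3 = 118624 = 12·13^0 + 11·13^1 + 12·13^2 + 1·13^3 + 4·13^4
  c_4 = 289425 = 6·13^0 + 7·13^1 + 9·13^2 + 1·13^3 + 10·13^4
p-restricted factor λ_0 = (8, 7, 12, 6)
p-restricted factor λ_1 = (1, 2, 11, 7)
p-restricted factor λ_2 = (7, 8, 12, 9)
p-restricted factor λ_3 = (2, 0, 1, 1)
p-restricted factor λ_4 = (1, 10, 4, 10)

((8, 7, 12, 6), (1, 2, 11, 7), (7, 8, 12, 9), (2, 0, 1, 1), (1, 10, 4, 10))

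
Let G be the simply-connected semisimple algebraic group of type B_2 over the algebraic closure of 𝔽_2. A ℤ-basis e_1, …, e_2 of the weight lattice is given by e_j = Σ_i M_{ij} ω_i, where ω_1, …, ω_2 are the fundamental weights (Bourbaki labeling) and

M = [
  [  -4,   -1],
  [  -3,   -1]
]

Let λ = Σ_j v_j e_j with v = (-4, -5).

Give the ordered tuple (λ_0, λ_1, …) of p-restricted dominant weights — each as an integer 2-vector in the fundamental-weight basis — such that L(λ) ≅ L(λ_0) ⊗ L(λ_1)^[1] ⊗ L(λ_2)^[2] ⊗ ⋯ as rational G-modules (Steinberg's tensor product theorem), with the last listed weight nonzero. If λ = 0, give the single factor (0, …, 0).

((1, 1), (0, 0), (1, 0), (0, 0), (1, 1))

ω-coordinates c = M·v, v = (-4, -5):
  c_1 = (-4)·(-4) + (-1)·(-5) = 21
  c_2 = (-3)·(-4) + (-1)·(-5) = 17
Base-2 expansion of each c_i:
  c_1 = 21 = 1·2^0 + 0·2^1 + 1·2^2 + 0·2^3 + 1·2^4
  c_2 = 17 = 1·2^0 + 0·2^1 + 0·2^2 + 0·2^3 + 1·2^4
p-restricted factor λ_0 = (1, 1)
p-restricted factor λ_1 = (0, 0)
p-restricted factor λ_2 = (1, 0)
p-restricted factor λ_3 = (0, 0)
p-restricted factor λ_4 = (1, 1)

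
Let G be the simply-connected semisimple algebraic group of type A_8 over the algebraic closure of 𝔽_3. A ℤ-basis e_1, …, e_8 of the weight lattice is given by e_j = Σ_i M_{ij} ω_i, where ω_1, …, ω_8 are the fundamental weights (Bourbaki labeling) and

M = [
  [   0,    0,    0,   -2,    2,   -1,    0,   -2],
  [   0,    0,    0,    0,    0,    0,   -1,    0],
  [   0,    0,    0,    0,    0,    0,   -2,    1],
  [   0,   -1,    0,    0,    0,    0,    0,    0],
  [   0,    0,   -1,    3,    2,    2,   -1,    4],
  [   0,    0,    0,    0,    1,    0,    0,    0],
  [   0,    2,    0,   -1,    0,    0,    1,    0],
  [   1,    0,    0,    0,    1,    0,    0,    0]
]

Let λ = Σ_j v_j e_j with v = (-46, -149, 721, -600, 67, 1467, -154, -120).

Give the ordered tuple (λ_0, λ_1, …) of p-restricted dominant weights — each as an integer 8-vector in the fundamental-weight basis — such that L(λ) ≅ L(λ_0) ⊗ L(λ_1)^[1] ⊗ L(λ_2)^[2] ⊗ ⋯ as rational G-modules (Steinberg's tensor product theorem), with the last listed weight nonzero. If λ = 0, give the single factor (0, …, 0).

((2, 1, 2, 2, 2, 1, 1, 0), (2, 0, 2, 1, 1, 1, 1, 1), (2, 2, 2, 1, 0, 1, 1, 2), (0, 2, 0, 2, 2, 2, 2, 0), (1, 1, 2, 1, 2, 0, 1, 0))

Compute c_i = Σ_j M_{ij} v_j with v = (-46, -149, 721, -600, 67, 1467, -154, -120):
  c_1 = (0)·(-46) + (0)·(-149) + (0)·(721) + (-2)·(-600) + (2)·(67) + (-1)·(1467) + (0)·(-154) + (-2)·(-120) = 107
  c_2 = (0)·(-46) + (0)·(-149) + (0)·(721) + (0)·(-600) + (0)·(67) + (0)·(1467) + (-1)·(-154) + (0)·(-120) = 154
  c_3 = (0)·(-46) + (0)·(-149) + (0)·(721) + (0)·(-600) + (0)·(67) + (0)·(1467) + (-2)·(-154) + (1)·(-120) = 188
  c_4 = (0)·(-46) + (-1)·(-149) + (0)·(721) + (0)·(-600) + (0)·(67) + (0)·(1467) + (0)·(-154) + (0)·(-120) = 149
  c_5 = (0)·(-46) + (0)·(-149) + (-1)·(721) + (3)·(-600) + (2)·(67) + (2)·(1467) + (-1)·(-154) + (4)·(-120) = 221
  c_6 = (0)·(-46) + (0)·(-149) + (0)·(721) + (0)·(-600) + (1)·(67) + (0)·(1467) + (0)·(-154) + (0)·(-120) = 67
  c_7 = (0)·(-46) + (2)·(-149) + (0)·(721) + (-1)·(-600) + (0)·(67) + (0)·(1467) + (1)·(-154) + (0)·(-120) = 148
  c_8 = (1)·(-46) + (0)·(-149) + (0)·(721) + (0)·(-600) + (1)·(67) + (0)·(1467) + (0)·(-154) + (0)·(-120) = 21
Base-3 expansion of each c_i:
  c_1 = 107 = 2·3^0 + 2·3^1 + 2·3^2 + 0·3^3 + 1·3^4
  c_2 = 154 = 1·3^0 + 0·3^1 + 2·3^2 + 2·3^3 + 1·3^4
  c_3 = 188 = 2·3^0 + 2·3^1 + 2·3^2 + 0·3^3 + 2·3^4
  c_4 = 149 = 2·3^0 + 1·3^1 + 1·3^2 + 2·3^3 + 1·3^4
  c_5 = 221 = 2·3^0 + 1·3^1 + 0·3^2 + 2·3^3 + 2·3^4
  c_6 = 67 = 1·3^0 + 1·3^1 + 1·3^2 + 2·3^3
  c_7 = 148 = 1·3^0 + 1·3^1 + 1·3^2 + 2·3^3 + 1·3^4
  c_8 = 21 = 0·3^0 + 1·3^1 + 2·3^2
p-restricted factor λ_0 = (2, 1, 2, 2, 2, 1, 1, 0)
p-restricted factor λ_1 = (2, 0, 2, 1, 1, 1, 1, 1)
p-restricted factor λ_2 = (2, 2, 2, 1, 0, 1, 1, 2)
p-restricted factor λ_3 = (0, 2, 0, 2, 2, 2, 2, 0)
p-restricted factor λ_4 = (1, 1, 2, 1, 2, 0, 1, 0)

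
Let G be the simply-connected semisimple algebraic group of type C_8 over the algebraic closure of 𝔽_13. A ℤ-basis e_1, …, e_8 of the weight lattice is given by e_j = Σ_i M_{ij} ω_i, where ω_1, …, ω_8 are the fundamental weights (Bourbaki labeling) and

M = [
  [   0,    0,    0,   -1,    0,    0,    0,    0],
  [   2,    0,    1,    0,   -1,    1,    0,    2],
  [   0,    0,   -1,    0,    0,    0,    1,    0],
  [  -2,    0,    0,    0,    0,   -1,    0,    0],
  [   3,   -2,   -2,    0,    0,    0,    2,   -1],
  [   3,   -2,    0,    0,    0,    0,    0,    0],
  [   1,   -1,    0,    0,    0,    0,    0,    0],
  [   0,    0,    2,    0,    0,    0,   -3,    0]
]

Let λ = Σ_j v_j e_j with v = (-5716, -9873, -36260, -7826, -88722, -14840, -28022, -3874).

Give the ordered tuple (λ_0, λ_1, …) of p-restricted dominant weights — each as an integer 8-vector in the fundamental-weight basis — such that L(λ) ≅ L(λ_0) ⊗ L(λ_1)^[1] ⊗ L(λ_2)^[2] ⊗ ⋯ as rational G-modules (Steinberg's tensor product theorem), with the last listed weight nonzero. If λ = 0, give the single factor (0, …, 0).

((0, 8, 9, 12, 3, 11, 10, 2), (4, 1, 9, 5, 10, 4, 7, 4), (7, 5, 9, 12, 5, 2, 11, 3), (3, 8, 3, 11, 10, 1, 1, 5))

In the fundamental-weight basis, λ has coordinates c = M·v (v = (-5716, -9873, -36260, -7826, -88722, -14840, -28022, -3874)):
  c_1 = (0)·(-5716) + (0)·(-9873) + (0)·(-36260) + (-1)·(-7826) + (0)·(-88722) + (0)·(-14840) + (0)·(-28022) + (0)·(-3874) = 7826
  c_2 = (2)·(-5716) + (0)·(-9873) + (1)·(-36260) + (0)·(-7826) + (-1)·(-88722) + (1)·(-14840) + (0)·(-28022) + (2)·(-3874) = 18442
  c_3 = (0)·(-5716) + (0)·(-9873) + (-1)·(-36260) + (0)·(-7826) + (0)·(-88722) + (0)·(-14840) + (1)·(-28022) + (0)·(-3874) = 8238
  c_4 = (-2)·(-5716) + (0)·(-9873) + (0)·(-36260) + (0)·(-7826) + (0)·(-88722) + (-1)·(-14840) + (0)·(-28022) + (0)·(-3874) = 26272
  c_5 = (3)·(-5716) + (-2)·(-9873) + (-2)·(-36260) + (0)·(-7826) + (0)·(-88722) + (0)·(-14840) + (2)·(-28022) + (-1)·(-3874) = 22948
  c_6 = (3)·(-5716) + (-2)·(-9873) + (0)·(-36260) + (0)·(-7826) + (0)·(-88722) + (0)·(-14840) + (0)·(-28022) + (0)·(-3874) = 2598
  c_7 = (1)·(-5716) + (-1)·(-9873) + (0)·(-36260) + (0)·(-7826) + (0)·(-88722) + (0)·(-14840) + (0)·(-28022) + (0)·(-3874) = 4157
  c_8 = (0)·(-5716) + (0)·(-9873) + (2)·(-36260) + (0)·(-7826) + (0)·(-88722) + (0)·(-14840) + (-3)·(-28022) + (0)·(-3874) = 11546
Writing each c_i in base p = 13:
  c_1 = 7826 = 0·13^0 + 4·13^1 + 7·13^2 + 3·13^3
  c_2 = 18442 = 8·13^0 + 1·13^1 + 5·13^2 + 8·13^3
  c_3 = 8238 = 9·13^0 + 9·13^1 + 9·13^2 + 3·13^3
  c_4 = 26272 = 12·13^0 + 5·13^1 + 12·13^2 + 11·13^3
  c_5 = 22948 = 3·13^0 + 10·13^1 + 5·13^2 + 10·13^3
  c_6 = 2598 = 11·13^0 + 4·13^1 + 2·13^2 + 1·13^3
  c_7 = 4157 = 10·13^0 + 7·13^1 + 11·13^2 + 1·13^3
  c_8 = 11546 = 2·13^0 + 4·13^1 + 3·13^2 + 5·13^3
λ_0 = (0, 8, 9, 12, 3, 11, 10, 2)
λ_1 = (4, 1, 9, 5, 10, 4, 7, 4)
λ_2 = (7, 5, 9, 12, 5, 2, 11, 3)
λ_3 = (3, 8, 3, 11, 10, 1, 1, 5)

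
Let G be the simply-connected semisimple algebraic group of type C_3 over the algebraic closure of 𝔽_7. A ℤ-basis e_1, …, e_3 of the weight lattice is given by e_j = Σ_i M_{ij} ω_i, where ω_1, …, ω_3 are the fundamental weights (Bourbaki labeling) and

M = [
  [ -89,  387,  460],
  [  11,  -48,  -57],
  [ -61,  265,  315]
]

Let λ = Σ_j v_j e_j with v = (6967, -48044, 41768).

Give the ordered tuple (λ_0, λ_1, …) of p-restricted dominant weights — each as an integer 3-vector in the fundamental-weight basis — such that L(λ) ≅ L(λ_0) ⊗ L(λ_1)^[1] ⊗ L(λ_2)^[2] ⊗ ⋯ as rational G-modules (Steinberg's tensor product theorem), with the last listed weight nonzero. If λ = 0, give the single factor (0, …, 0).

((0, 6, 0), (6, 1, 4), (3, 5, 5), (0, 5, 0))

In the fundamental-weight basis, λ has coordinates c = M·v (v = (6967, -48044, 41768)):
  c_1 = (-89)·(6967) + (387)·(-48044) + (460)·(41768) = 189
  c_2 = (11)·(6967) + (-48)·(-48044) + (-57)·(41768) = 1973
  c_3 = (-61)·(6967) + (265)·(-48044) + (315)·(41768) = 273
Expand coordinatewise in base 7:
  c_1 = 189 = 0·7^0 + 6·7^1 + 3·7^2
  c_2 = 1973 = 6·7^0 + 1·7^1 + 5·7^2 + 5·7^3
  c_3 = 273 = 0·7^0 + 4·7^1 + 5·7^2
λ_0 = (0, 6, 0)
λ_1 = (6, 1, 4)
λ_2 = (3, 5, 5)
λ_3 = (0, 5, 0)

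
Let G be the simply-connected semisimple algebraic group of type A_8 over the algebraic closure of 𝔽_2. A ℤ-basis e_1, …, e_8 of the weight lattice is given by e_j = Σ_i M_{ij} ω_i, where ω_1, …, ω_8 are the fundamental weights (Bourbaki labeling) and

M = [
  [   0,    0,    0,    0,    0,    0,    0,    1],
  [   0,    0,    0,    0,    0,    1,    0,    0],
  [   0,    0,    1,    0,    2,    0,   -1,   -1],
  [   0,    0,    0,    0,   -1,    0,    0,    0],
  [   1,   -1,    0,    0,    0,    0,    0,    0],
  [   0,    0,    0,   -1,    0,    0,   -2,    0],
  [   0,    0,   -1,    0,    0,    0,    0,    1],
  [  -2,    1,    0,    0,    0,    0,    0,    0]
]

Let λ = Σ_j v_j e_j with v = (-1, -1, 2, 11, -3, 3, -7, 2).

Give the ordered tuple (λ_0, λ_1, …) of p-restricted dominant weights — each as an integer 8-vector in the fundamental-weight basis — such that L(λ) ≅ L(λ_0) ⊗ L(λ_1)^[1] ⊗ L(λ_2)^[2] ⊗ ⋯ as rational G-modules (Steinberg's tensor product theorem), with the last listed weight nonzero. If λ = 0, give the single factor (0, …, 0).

((0, 1, 1, 1, 0, 1, 0, 1), (1, 1, 0, 1, 0, 1, 0, 0))

Converting to the ω-basis (c_i = row i of M dotted with v = (-1, -1, 2, 11, -3, 3, -7, 2)):
  c_1 = 0*-1 + 0*-1 + 0*2 + 0*11 + 0*-3 + 0*3 + 0*-7 + 1*2 = 2
  c_2 = 0*-1 + 0*-1 + 0*2 + 0*11 + 0*-3 + 1*3 + 0*-7 + 0*2 = 3
  c_3 = 0*-1 + 0*-1 + 1*2 + 0*11 + 2*-3 + 0*3 + -1*-7 + -1*2 = 1
  c_4 = 0*-1 + 0*-1 + 0*2 + 0*11 + -1*-3 + 0*3 + 0*-7 + 0*2 = 3
  c_5 = 1*-1 + -1*-1 + 0*2 + 0*11 + 0*-3 + 0*3 + 0*-7 + 0*2 = 0
  c_6 = 0*-1 + 0*-1 + 0*2 + -1*11 + 0*-3 + 0*3 + -2*-7 + 0*2 = 3
  c_7 = 0*-1 + 0*-1 + -1*2 + 0*11 + 0*-3 + 0*3 + 0*-7 + 1*2 = 0
  c_8 = -2*-1 + 1*-1 + 0*2 + 0*11 + 0*-3 + 0*3 + 0*-7 + 0*2 = 1
p = 2; digits c_i = Σ_j d_{ij}·2^j, 0 ≤ d_{ij} < 2:
  c_1 = 2 = 0·2^0 + 1·2^1
  c_2 = 3 = 1·2^0 + 1·2^1
  c_3 = 1 = 1·2^0
  c_4 = 3 = 1·2^0 + 1·2^1
  c_5 = 0
  c_6 = 3 = 1·2^0 + 1·2^1
  c_7 = 0
  c_8 = 1 = 1·2^0
p-restricted factor λ_0 = (0, 1, 1, 1, 0, 1, 0, 1)
p-restricted factor λ_1 = (1, 1, 0, 1, 0, 1, 0, 0)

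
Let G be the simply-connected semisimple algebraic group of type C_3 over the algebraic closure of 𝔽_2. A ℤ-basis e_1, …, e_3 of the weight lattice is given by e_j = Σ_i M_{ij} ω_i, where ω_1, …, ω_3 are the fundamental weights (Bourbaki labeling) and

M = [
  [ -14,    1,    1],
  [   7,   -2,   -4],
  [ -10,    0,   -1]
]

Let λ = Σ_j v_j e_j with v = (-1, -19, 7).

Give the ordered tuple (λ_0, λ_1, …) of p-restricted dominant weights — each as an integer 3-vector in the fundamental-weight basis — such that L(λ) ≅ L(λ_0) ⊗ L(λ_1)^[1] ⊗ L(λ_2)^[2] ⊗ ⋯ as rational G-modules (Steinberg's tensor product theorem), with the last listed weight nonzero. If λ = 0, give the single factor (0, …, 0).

((0, 1, 1), (1, 1, 1))

Change of basis e → ω: c = M·v where v = (-1, -19, 7):
  c_1 = (-14)·(-1) + (1)·(-19) + (1)·(7) = 2
  c_2 = (7)·(-1) + (-2)·(-19) + (-4)·(7) = 3
  c_3 = (-10)·(-1) + (0)·(-19) + (-1)·(7) = 3
Writing each c_i in base p = 2:
  c_1 = 2 = 0·2^0 + 1·2^1
  c_2 = 3 = 1·2^0 + 1·2^1
  c_3 = 3 = 1·2^0 + 1·2^1
p-restricted factor λ_0 = (0, 1, 1)
p-restricted factor λ_1 = (1, 1, 1)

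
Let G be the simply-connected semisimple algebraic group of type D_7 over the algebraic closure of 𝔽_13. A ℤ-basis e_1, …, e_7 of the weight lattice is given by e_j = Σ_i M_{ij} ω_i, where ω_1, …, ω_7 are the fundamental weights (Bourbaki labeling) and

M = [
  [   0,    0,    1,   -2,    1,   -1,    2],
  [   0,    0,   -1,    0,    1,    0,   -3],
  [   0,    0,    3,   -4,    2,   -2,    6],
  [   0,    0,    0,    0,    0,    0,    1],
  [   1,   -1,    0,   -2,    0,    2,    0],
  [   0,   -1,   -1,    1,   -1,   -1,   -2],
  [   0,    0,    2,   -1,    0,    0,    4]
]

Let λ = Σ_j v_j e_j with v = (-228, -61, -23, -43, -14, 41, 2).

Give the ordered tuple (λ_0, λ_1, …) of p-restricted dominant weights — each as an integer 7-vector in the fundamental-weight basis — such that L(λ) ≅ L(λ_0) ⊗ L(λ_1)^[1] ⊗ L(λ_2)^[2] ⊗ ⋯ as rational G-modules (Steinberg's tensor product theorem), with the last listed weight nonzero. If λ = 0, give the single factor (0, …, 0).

Compute c_i = Σ_j M_{ij} v_j with v = (-228, -61, -23, -43, -14, 41, 2):
  c_1 = (0)·(-228) + (0)·(-61) + (1)·(-23) + (-2)·(-43) + (1)·(-14) + (-1)·(41) + (2)·(2) = 12
  c_2 = (0)·(-228) + (0)·(-61) + (-1)·(-23) + (0)·(-43) + (1)·(-14) + (0)·(41) + (-3)·(2) = 3
  c_3 = (0)·(-228) + (0)·(-61) + (3)·(-23) + (-4)·(-43) + (2)·(-14) + (-2)·(41) + (6)·(2) = 5
  c_4 = (0)·(-228) + (0)·(-61) + (0)·(-23) + (0)·(-43) + (0)·(-14) + (0)·(41) + (1)·(2) = 2
  c_5 = (1)·(-228) + (-1)·(-61) + (0)·(-23) + (-2)·(-43) + (0)·(-14) + (2)·(41) + (0)·(2) = 1
  c_6 = (0)·(-228) + (-1)·(-61) + (-1)·(-23) + (1)·(-43) + (-1)·(-14) + (-1)·(41) + (-2)·(2) = 10
  c_7 = (0)·(-228) + (0)·(-61) + (2)·(-23) + (-1)·(-43) + (0)·(-14) + (0)·(41) + (4)·(2) = 5
Expand coordinatewise in base 13:
  c_1 = 12 = 12·13^0
  c_2 = 3 = 3·13^0
  c_3 = 5 = 5·13^0
  c_4 = 2 = 2·13^0
  c_5 = 1 = 1·13^0
  c_6 = 10 = 10·13^0
  c_7 = 5 = 5·13^0
Factor λ_0 = (12, 3, 5, 2, 1, 10, 5)

((12, 3, 5, 2, 1, 10, 5),)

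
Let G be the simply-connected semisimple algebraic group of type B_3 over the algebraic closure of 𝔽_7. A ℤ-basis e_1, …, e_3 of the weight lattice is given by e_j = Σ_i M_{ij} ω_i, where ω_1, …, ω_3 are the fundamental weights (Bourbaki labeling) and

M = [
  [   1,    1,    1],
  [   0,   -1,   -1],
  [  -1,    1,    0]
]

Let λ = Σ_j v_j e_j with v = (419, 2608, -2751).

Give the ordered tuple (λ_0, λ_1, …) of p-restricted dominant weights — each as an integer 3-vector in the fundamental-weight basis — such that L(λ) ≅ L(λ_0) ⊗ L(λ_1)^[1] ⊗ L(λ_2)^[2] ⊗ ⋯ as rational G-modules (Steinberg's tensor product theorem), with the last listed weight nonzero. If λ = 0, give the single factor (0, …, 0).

Change of basis e → ω: c = M·v where v = (419, 2608, -2751):
  c_1 = 1·419 + 1·2608 + (1)·(-2751) = 276
  c_2 = 0·419 + (-1)·(2608) + (-1)·(-2751) = 143
  c_3 = (-1)·(419) + 1·2608 + (0)·(-2751) = 2189
Expand coordinatewise in base 7:
  c_1 = 276 = 3·7^0 + 4·7^1 + 5·7^2
  c_2 = 143 = 3·7^0 + 6·7^1 + 2·7^2
  c_3 = 2189 = 5·7^0 + 4·7^1 + 2·7^2 + 6·7^3
λ_0 = (3, 3, 5)
λ_1 = (4, 6, 4)
λ_2 = (5, 2, 2)
λ_3 = (0, 0, 6)

((3, 3, 5), (4, 6, 4), (5, 2, 2), (0, 0, 6))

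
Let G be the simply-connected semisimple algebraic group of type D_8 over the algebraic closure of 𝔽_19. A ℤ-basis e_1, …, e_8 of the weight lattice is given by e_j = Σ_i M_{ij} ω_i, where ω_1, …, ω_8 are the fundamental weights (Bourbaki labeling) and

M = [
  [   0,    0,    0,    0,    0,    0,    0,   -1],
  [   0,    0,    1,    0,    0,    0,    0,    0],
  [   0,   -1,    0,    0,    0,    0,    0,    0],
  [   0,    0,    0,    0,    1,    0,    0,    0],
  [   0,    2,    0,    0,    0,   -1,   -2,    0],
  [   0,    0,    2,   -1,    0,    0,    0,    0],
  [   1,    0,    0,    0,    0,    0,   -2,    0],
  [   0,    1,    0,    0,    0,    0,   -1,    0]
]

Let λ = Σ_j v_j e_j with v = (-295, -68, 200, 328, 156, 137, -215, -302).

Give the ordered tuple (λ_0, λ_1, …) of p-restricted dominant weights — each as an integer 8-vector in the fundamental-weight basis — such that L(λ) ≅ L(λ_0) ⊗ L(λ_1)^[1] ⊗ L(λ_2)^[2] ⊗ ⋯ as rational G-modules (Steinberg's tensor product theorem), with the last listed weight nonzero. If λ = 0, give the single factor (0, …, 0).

Converting to the ω-basis (c_i = row i of M dotted with v = (-295, -68, 200, 328, 156, 137, -215, -302)):
  c_1 = 0*-295 + 0*-68 + 0*200 + 0*328 + 0*156 + 0*137 + 0*-215 + -1*-302 = 302
  c_2 = 0*-295 + 0*-68 + 1*200 + 0*328 + 0*156 + 0*137 + 0*-215 + 0*-302 = 200
  c_3 = 0*-295 + -1*-68 + 0*200 + 0*328 + 0*156 + 0*137 + 0*-215 + 0*-302 = 68
  c_4 = 0*-295 + 0*-68 + 0*200 + 0*328 + 1*156 + 0*137 + 0*-215 + 0*-302 = 156
  c_5 = 0*-295 + 2*-68 + 0*200 + 0*328 + 0*156 + -1*137 + -2*-215 + 0*-302 = 157
  c_6 = 0*-295 + 0*-68 + 2*200 + -1*328 + 0*156 + 0*137 + 0*-215 + 0*-302 = 72
  c_7 = 1*-295 + 0*-68 + 0*200 + 0*328 + 0*156 + 0*137 + -2*-215 + 0*-302 = 135
  c_8 = 0*-295 + 1*-68 + 0*200 + 0*328 + 0*156 + 0*137 + -1*-215 + 0*-302 = 147
Base-19 expansion of each c_i:
  c_1 = 302 = 17·19^0 + 15·19^1
  c_2 = 200 = 10·19^0 + 10·19^1
  c_3 = 68 = 11·19^0 + 3·19^1
  c_4 = 156 = 4·19^0 + 8·19^1
  c_5 = 157 = 5·19^0 + 8·19^1
  c_6 = 72 = 15·19^0 + 3·19^1
  c_7 = 135 = 2·19^0 + 7·19^1
  c_8 = 147 = 14·19^0 + 7·19^1
λ_0 = (17, 10, 11, 4, 5, 15, 2, 14)
λ_1 = (15, 10, 3, 8, 8, 3, 7, 7)

((17, 10, 11, 4, 5, 15, 2, 14), (15, 10, 3, 8, 8, 3, 7, 7))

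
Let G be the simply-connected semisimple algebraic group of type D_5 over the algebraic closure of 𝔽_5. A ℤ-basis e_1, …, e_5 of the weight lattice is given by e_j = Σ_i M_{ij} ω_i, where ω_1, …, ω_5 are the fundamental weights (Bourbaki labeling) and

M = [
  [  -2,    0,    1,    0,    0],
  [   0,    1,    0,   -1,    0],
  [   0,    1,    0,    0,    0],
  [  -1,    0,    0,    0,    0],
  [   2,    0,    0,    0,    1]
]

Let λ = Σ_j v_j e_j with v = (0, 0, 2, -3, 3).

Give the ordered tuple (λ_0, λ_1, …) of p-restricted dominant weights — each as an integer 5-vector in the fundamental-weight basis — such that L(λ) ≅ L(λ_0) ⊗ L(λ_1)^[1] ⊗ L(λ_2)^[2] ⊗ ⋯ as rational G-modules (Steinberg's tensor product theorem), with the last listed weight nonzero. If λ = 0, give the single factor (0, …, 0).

((2, 3, 0, 0, 3),)

Change of basis e → ω: c = M·v where v = (0, 0, 2, -3, 3):
  c_1 = (-2)·(0) + (0)·(0) + (1)·(2) + (0)·(-3) + (0)·(3) = 2
  c_2 = (0)·(0) + (1)·(0) + (0)·(2) + (-1)·(-3) + (0)·(3) = 3
  c_3 = (0)·(0) + (1)·(0) + (0)·(2) + (0)·(-3) + (0)·(3) = 0
  c_4 = (-1)·(0) + (0)·(0) + (0)·(2) + (0)·(-3) + (0)·(3) = 0
  c_5 = (2)·(0) + (0)·(0) + (0)·(2) + (0)·(-3) + (1)·(3) = 3
Expand coordinatewise in base 5:
  c_1 = 2 = 2·5^0
  c_2 = 3 = 3·5^0
  c_3 = 0
  c_4 = 0
  c_5 = 3 = 3·5^0
p-restricted factor λ_0 = (2, 3, 0, 0, 3)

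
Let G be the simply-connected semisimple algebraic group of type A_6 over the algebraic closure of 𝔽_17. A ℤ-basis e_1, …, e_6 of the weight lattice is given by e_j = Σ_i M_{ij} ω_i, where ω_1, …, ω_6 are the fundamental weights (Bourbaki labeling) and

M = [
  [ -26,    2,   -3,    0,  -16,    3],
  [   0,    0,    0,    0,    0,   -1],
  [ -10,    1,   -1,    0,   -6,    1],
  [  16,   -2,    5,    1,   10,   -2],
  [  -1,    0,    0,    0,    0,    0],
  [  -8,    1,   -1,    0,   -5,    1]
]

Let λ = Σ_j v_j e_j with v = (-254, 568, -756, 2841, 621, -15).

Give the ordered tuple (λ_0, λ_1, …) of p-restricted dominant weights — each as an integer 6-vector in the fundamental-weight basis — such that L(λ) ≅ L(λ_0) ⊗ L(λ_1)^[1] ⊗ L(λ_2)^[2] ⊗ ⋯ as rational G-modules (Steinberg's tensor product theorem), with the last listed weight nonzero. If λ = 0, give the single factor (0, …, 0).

((10, 15, 4, 16, 16, 15), (1, 0, 7, 5, 14, 13))

Converting to the ω-basis (c_i = row i of M dotted with v = (-254, 568, -756, 2841, 621, -15)):
  c_1 = (-26)·(-254) + (2)·(568) + (-3)·(-756) + (0)·(2841) + (-16)·(621) + (3)·(-15) = 27
  c_2 = (0)·(-254) + (0)·(568) + (0)·(-756) + (0)·(2841) + (0)·(621) + (-1)·(-15) = 15
  c_3 = (-10)·(-254) + (1)·(568) + (-1)·(-756) + (0)·(2841) + (-6)·(621) + (1)·(-15) = 123
  c_4 = (16)·(-254) + (-2)·(568) + (5)·(-756) + (1)·(2841) + (10)·(621) + (-2)·(-15) = 101
  c_5 = (-1)·(-254) + (0)·(568) + (0)·(-756) + (0)·(2841) + (0)·(621) + (0)·(-15) = 254
  c_6 = (-8)·(-254) + (1)·(568) + (-1)·(-756) + (0)·(2841) + (-5)·(621) + (1)·(-15) = 236
Expand coordinatewise in base 17:
  c_1 = 27 = 10·17^0 + 1·17^1
  c_2 = 15 = 15·17^0
  c_3 = 123 = 4·17^0 + 7·17^1
  c_4 = 101 = 16·17^0 + 5·17^1
  c_5 = 254 = 16·17^0 + 14·17^1
  c_6 = 236 = 15·17^0 + 13·17^1
p-restricted factor λ_0 = (10, 15, 4, 16, 16, 15)
p-restricted factor λ_1 = (1, 0, 7, 5, 14, 13)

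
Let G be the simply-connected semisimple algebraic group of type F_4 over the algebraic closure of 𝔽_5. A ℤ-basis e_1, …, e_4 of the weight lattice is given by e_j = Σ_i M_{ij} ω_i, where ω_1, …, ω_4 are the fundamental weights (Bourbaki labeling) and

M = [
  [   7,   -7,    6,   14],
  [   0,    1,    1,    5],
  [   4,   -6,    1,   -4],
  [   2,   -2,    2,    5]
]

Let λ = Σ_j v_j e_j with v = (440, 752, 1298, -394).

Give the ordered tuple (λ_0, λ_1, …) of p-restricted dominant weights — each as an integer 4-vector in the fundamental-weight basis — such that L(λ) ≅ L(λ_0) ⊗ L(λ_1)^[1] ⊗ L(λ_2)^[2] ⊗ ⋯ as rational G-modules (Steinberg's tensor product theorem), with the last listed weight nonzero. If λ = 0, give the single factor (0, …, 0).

((3, 0, 2, 2), (2, 1, 4, 0), (3, 3, 4, 0))

Change of basis e → ω: c = M·v where v = (440, 752, 1298, -394):
  c_1 = (7)·(440) + (-7)·(752) + (6)·(1298) + (14)·(-394) = 88
  c_2 = (0)·(440) + (1)·(752) + (1)·(1298) + (5)·(-394) = 80
  c_3 = (4)·(440) + (-6)·(752) + (1)·(1298) + (-4)·(-394) = 122
  c_4 = (2)·(440) + (-2)·(752) + (2)·(1298) + (5)·(-394) = 2
Expand coordinatewise in base 5:
  c_1 = 88 = 3·5^0 + 2·5^1 + 3·5^2
  c_2 = 80 = 0·5^0 + 1·5^1 + 3·5^2
  c_3 = 122 = 2·5^0 + 4·5^1 + 4·5^2
  c_4 = 2 = 2·5^0
λ_0 = (3, 0, 2, 2)
λ_1 = (2, 1, 4, 0)
λ_2 = (3, 3, 4, 0)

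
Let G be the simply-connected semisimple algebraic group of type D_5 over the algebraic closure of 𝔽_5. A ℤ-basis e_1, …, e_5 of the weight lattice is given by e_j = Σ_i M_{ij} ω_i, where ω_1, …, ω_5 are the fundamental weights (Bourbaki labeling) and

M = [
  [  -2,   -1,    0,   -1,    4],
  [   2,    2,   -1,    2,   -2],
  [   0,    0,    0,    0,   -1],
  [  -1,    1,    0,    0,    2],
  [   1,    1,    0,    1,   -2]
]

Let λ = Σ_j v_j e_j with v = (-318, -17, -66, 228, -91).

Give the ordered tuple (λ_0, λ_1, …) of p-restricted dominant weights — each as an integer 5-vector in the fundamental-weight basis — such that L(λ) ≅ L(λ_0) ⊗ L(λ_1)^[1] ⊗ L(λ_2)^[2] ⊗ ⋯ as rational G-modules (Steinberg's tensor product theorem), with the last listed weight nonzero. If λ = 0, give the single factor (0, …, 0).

In the fundamental-weight basis, λ has coordinates c = M·v (v = (-318, -17, -66, 228, -91)):
  c_1 = (-2)·(-318) + (-1)·(-17) + (0)·(-66) + (-1)·(228) + (4)·(-91) = 61
  c_2 = (2)·(-318) + (2)·(-17) + (-1)·(-66) + (2)·(228) + (-2)·(-91) = 34
  c_3 = (0)·(-318) + (0)·(-17) + (0)·(-66) + (0)·(228) + (-1)·(-91) = 91
  c_4 = (-1)·(-318) + (1)·(-17) + (0)·(-66) + (0)·(228) + (2)·(-91) = 119
  c_5 = (1)·(-318) + (1)·(-17) + (0)·(-66) + (1)·(228) + (-2)·(-91) = 75
Expand coordinatewise in base 5:
  c_1 = 61 = 1·5^0 + 2·5^1 + 2·5^2
  c_2 = 34 = 4·5^0 + 1·5^1 + 1·5^2
  c_3 = 91 = 1·5^0 + 3·5^1 + 3·5^2
  c_4 = 119 = 4·5^0 + 3·5^1 + 4·5^2
  c_5 = 75 = 0·5^0 + 0·5^1 + 3·5^2
λ_0 = (1, 4, 1, 4, 0)
λ_1 = (2, 1, 3, 3, 0)
λ_2 = (2, 1, 3, 4, 3)

((1, 4, 1, 4, 0), (2, 1, 3, 3, 0), (2, 1, 3, 4, 3))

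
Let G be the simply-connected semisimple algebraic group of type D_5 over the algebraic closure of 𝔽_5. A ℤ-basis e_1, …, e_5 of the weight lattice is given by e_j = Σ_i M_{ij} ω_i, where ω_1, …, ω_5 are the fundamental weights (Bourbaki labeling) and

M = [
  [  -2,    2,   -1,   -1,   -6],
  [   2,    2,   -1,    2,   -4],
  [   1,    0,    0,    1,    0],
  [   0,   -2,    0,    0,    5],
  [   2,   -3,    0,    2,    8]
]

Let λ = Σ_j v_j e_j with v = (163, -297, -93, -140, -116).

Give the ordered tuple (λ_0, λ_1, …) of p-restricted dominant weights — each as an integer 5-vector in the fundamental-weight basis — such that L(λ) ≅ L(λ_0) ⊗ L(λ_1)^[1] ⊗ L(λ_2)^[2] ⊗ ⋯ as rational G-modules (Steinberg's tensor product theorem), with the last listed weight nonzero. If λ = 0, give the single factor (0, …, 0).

Compute c_i = Σ_j M_{ij} v_j with v = (163, -297, -93, -140, -116):
  c_1 = (-2)·(163) + (2)·(-297) + (-1)·(-93) + (-1)·(-140) + (-6)·(-116) = 9
  c_2 = 2·163 + (2)·(-297) + (-1)·(-93) + (2)·(-140) + (-4)·(-116) = 9
  c_3 = 1·163 + (0)·(-297) + (0)·(-93) + (1)·(-140) + (0)·(-116) = 23
  c_4 = 0·163 + (-2)·(-297) + (0)·(-93) + (0)·(-140) + (5)·(-116) = 14
  c_5 = 2·163 + (-3)·(-297) + (0)·(-93) + (2)·(-140) + (8)·(-116) = 9
p = 5; digits c_i = Σ_j d_{ij}·5^j, 0 ≤ d_{ij} < 5:
  c_1 = 9 = 4·5^0 + 1·5^1
  c_2 = 9 = 4·5^0 + 1·5^1
  c_3 = 23 = 3·5^0 + 4·5^1
  c_4 = 14 = 4·5^0 + 2·5^1
  c_5 = 9 = 4·5^0 + 1·5^1
Factor λ_0 = (4, 4, 3, 4, 4)
Factor λ_1 = (1, 1, 4, 2, 1)

((4, 4, 3, 4, 4), (1, 1, 4, 2, 1))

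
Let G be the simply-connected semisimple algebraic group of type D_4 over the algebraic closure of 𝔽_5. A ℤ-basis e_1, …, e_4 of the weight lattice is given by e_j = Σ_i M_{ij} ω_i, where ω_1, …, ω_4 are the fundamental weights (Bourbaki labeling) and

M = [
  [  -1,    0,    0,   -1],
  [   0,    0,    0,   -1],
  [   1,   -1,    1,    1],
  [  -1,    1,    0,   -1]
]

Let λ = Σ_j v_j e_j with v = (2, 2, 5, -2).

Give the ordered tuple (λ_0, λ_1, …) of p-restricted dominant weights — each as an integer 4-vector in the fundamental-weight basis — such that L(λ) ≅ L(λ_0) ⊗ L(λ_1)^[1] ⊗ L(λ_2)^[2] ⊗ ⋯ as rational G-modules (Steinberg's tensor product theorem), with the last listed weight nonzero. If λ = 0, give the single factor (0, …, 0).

Compute c_i = Σ_j M_{ij} v_j with v = (2, 2, 5, -2):
  c_1 = -1*2 + 0*2 + 0*5 + -1*-2 = 0
  c_2 = 0*2 + 0*2 + 0*5 + -1*-2 = 2
  c_3 = 1*2 + -1*2 + 1*5 + 1*-2 = 3
  c_4 = -1*2 + 1*2 + 0*5 + -1*-2 = 2
Expand coordinatewise in base 5:
  c_1 = 0
  c_2 = 2 = 2·5^0
  c_3 = 3 = 3·5^0
  c_4 = 2 = 2·5^0
λ_0 = (0, 2, 3, 2)

((0, 2, 3, 2),)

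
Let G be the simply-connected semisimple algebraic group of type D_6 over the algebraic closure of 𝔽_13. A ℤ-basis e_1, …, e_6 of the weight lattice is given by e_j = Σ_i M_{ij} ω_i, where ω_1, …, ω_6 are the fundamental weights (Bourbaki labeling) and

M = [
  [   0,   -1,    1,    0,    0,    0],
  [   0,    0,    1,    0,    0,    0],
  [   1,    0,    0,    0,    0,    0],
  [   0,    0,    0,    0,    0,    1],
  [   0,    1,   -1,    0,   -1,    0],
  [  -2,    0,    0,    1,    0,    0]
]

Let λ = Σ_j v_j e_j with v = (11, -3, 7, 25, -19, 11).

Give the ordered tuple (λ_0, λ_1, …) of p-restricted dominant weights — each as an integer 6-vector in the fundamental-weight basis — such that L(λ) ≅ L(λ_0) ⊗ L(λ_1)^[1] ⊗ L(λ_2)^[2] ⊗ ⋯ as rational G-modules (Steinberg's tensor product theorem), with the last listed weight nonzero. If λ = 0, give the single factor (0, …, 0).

((10, 7, 11, 11, 9, 3),)

Converting to the ω-basis (c_i = row i of M dotted with v = (11, -3, 7, 25, -19, 11)):
  c_1 = 0·11 + (-1)·(-3) + 1·7 + 0·25 + (0)·(-19) + 0·11 = 10
  c_2 = 0·11 + (0)·(-3) + 1·7 + 0·25 + (0)·(-19) + 0·11 = 7
  c_3 = 1·11 + (0)·(-3) + 0·7 + 0·25 + (0)·(-19) + 0·11 = 11
  c_4 = 0·11 + (0)·(-3) + 0·7 + 0·25 + (0)·(-19) + 1·11 = 11
  c_5 = 0·11 + (1)·(-3) + (-1)·(7) + 0·25 + (-1)·(-19) + 0·11 = 9
  c_6 = (-2)·(11) + (0)·(-3) + 0·7 + 1·25 + (0)·(-19) + 0·11 = 3
Expand coordinatewise in base 13:
  c_1 = 10 = 10·13^0
  c_2 = 7 = 7·13^0
  c_3 = 11 = 11·13^0
  c_4 = 11 = 11·13^0
  c_5 = 9 = 9·13^0
  c_6 = 3 = 3·13^0
p-restricted factor λ_0 = (10, 7, 11, 11, 9, 3)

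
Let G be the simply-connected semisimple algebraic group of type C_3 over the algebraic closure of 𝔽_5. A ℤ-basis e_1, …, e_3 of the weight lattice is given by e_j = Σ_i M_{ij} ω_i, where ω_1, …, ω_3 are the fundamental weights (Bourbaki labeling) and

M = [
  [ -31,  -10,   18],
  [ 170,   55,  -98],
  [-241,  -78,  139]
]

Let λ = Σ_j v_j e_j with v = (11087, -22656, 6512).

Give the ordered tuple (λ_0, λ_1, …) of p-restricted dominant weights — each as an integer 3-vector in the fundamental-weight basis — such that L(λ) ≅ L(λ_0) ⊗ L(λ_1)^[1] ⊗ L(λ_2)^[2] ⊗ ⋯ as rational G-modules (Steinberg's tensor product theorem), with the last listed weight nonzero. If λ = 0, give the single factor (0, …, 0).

((4, 4, 4), (0, 1, 3), (3, 1, 4), (0, 4, 2))

Compute c_i = Σ_j M_{ij} v_j with v = (11087, -22656, 6512):
  c_1 = (-31)·(11087) + (-10)·(-22656) + (18)·(6512) = 79
  c_2 = (170)·(11087) + (55)·(-22656) + (-98)·(6512) = 534
  c_3 = (-241)·(11087) + (-78)·(-22656) + (139)·(6512) = 369
Writing each c_i in base p = 5:
  c_1 = 79 = 4·5^0 + 0·5^1 + 3·5^2
  c_2 = 534 = 4·5^0 + 1·5^1 + 1·5^2 + 4·5^3
  c_3 = 369 = 4·5^0 + 3·5^1 + 4·5^2 + 2·5^3
λ_0 = (4, 4, 4)
λ_1 = (0, 1, 3)
λ_2 = (3, 1, 4)
λ_3 = (0, 4, 2)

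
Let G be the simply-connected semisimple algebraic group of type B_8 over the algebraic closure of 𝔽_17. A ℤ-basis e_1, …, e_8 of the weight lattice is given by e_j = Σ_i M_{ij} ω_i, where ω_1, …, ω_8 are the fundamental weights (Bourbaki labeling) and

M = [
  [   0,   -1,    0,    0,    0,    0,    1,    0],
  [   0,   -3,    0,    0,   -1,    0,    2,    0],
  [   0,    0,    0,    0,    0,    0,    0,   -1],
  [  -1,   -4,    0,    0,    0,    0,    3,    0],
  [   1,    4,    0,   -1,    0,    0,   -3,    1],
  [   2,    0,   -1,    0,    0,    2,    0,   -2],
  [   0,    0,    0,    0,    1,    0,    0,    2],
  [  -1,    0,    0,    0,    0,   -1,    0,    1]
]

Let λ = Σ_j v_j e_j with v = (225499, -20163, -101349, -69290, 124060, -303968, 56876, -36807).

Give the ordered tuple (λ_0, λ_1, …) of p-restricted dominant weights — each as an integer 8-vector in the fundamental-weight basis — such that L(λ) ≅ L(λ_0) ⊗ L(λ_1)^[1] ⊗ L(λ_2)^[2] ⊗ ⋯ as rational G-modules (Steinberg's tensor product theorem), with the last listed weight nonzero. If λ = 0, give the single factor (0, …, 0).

((12, 14, 2, 9, 4, 5, 7, 12), (9, 10, 6, 3, 3, 6, 9, 2), (11, 3, 8, 4, 6, 11, 4, 8), (15, 10, 7, 5, 1, 3, 10, 8))

Converting to the ω-basis (c_i = row i of M dotted with v = (225499, -20163, -101349, -69290, 124060, -303968, 56876, -36807)):
  c_1 = 0*225499 + -1*-20163 + 0*-101349 + 0*-69290 + 0*124060 + 0*-303968 + 1*56876 + 0*-36807 = 77039
  c_2 = 0*225499 + -3*-20163 + 0*-101349 + 0*-69290 + -1*124060 + 0*-303968 + 2*56876 + 0*-36807 = 50181
  c_3 = 0*225499 + 0*-20163 + 0*-101349 + 0*-69290 + 0*124060 + 0*-303968 + 0*56876 + -1*-36807 = 36807
  c_4 = -1*225499 + -4*-20163 + 0*-101349 + 0*-69290 + 0*124060 + 0*-303968 + 3*56876 + 0*-36807 = 25781
  c_5 = 1*225499 + 4*-20163 + 0*-101349 + -1*-69290 + 0*124060 + 0*-303968 + -3*56876 + 1*-36807 = 6702
  c_6 = 2*225499 + 0*-20163 + -1*-101349 + 0*-69290 + 0*124060 + 2*-303968 + 0*56876 + -2*-36807 = 18025
  c_7 = 0*225499 + 0*-20163 + 0*-101349 + 0*-69290 + 1*124060 + 0*-303968 + 0*56876 + 2*-36807 = 50446
  c_8 = -1*225499 + 0*-20163 + 0*-101349 + 0*-69290 + 0*124060 + -1*-303968 + 0*56876 + 1*-36807 = 41662
Expand coordinatewise in base 17:
  c_1 = 77039 = 12·17^0 + 9·17^1 + 11·17^2 + 15·17^3
  c_2 = 50181 = 14·17^0 + 10·17^1 + 3·17^2 + 10·17^3
  c_3 = 36807 = 2·17^0 + 6·17^1 + 8·17^2 + 7·17^3
  c_4 = 25781 = 9·17^0 + 3·17^1 + 4·17^2 + 5·17^3
  c_5 = 6702 = 4·17^0 + 3·17^1 + 6·17^2 + 1·17^3
  c_6 = 18025 = 5·17^0 + 6·17^1 + 11·17^2 + 3·17^3
  c_7 = 50446 = 7·17^0 + 9·17^1 + 4·17^2 + 10·17^3
  c_8 = 41662 = 12·17^0 + 2·17^1 + 8·17^2 + 8·17^3
p-restricted factor λ_0 = (12, 14, 2, 9, 4, 5, 7, 12)
p-restricted factor λ_1 = (9, 10, 6, 3, 3, 6, 9, 2)
p-restricted factor λ_2 = (11, 3, 8, 4, 6, 11, 4, 8)
p-restricted factor λ_3 = (15, 10, 7, 5, 1, 3, 10, 8)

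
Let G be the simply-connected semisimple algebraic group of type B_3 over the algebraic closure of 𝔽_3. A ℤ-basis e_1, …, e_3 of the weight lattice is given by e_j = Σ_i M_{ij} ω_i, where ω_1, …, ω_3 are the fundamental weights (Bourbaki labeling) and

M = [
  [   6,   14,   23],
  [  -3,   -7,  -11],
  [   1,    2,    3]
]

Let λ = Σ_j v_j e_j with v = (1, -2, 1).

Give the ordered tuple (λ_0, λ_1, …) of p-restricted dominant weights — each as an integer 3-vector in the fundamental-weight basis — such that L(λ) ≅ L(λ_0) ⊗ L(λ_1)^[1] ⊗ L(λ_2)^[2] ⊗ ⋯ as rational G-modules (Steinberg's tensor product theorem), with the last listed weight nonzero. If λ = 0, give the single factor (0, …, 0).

Converting to the ω-basis (c_i = row i of M dotted with v = (1, -2, 1)):
  c_1 = (6)·(1) + (14)·(-2) + (23)·(1) = 1
  c_2 = (-3)·(1) + (-7)·(-2) + (-11)·(1) = 0
  c_3 = (1)·(1) + (2)·(-2) + (3)·(1) = 0
Base-3 expansion of each c_i:
  c_1 = 1 = 1·3^0
  c_2 = 0
  c_3 = 0
Factor λ_0 = (1, 0, 0)

((1, 0, 0),)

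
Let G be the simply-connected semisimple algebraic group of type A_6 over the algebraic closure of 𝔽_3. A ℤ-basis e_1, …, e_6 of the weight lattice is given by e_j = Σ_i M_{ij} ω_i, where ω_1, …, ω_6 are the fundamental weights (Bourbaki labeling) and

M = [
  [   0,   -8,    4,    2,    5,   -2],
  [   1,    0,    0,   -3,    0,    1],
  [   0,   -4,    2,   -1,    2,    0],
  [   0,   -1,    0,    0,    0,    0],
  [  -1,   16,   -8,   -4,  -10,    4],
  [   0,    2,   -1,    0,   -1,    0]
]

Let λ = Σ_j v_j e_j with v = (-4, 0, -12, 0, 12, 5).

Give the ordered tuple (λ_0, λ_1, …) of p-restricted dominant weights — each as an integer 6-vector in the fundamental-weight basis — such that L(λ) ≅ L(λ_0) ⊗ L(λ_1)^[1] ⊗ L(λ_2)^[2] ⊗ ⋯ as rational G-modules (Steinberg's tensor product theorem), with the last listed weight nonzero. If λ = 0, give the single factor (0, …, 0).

((2, 1, 0, 0, 0, 0),)

Converting to the ω-basis (c_i = row i of M dotted with v = (-4, 0, -12, 0, 12, 5)):
  c_1 = (0)·(-4) + (-8)·(0) + (4)·(-12) + (2)·(0) + (5)·(12) + (-2)·(5) = 2
  c_2 = (1)·(-4) + (0)·(0) + (0)·(-12) + (-3)·(0) + (0)·(12) + (1)·(5) = 1
  c_3 = (0)·(-4) + (-4)·(0) + (2)·(-12) + (-1)·(0) + (2)·(12) + (0)·(5) = 0
  c_4 = (0)·(-4) + (-1)·(0) + (0)·(-12) + (0)·(0) + (0)·(12) + (0)·(5) = 0
  c_5 = (-1)·(-4) + (16)·(0) + (-8)·(-12) + (-4)·(0) + (-10)·(12) + (4)·(5) = 0
  c_6 = (0)·(-4) + (2)·(0) + (-1)·(-12) + (0)·(0) + (-1)·(12) + (0)·(5) = 0
Expand coordinatewise in base 3:
  c_1 = 2 = 2·3^0
  c_2 = 1 = 1·3^0
  c_3 = 0
  c_4 = 0
  c_5 = 0
  c_6 = 0
Factor λ_0 = (2, 1, 0, 0, 0, 0)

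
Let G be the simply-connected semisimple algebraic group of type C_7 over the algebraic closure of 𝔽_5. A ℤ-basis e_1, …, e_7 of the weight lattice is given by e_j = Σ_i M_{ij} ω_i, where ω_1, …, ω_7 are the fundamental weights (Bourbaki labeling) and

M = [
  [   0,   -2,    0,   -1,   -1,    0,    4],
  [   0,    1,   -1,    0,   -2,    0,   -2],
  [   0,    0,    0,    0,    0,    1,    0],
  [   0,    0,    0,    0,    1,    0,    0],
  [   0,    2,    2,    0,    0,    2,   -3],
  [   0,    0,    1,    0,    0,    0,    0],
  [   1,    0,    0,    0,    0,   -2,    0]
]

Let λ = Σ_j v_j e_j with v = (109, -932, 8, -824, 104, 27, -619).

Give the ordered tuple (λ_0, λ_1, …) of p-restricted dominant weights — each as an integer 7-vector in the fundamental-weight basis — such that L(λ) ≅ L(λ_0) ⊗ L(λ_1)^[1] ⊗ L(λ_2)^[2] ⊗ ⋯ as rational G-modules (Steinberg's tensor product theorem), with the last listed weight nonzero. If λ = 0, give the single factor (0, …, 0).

((3, 0, 2, 4, 3, 3, 0), (1, 3, 0, 0, 2, 1, 1), (4, 3, 1, 4, 2, 0, 2))

Compute c_i = Σ_j M_{ij} v_j with v = (109, -932, 8, -824, 104, 27, -619):
  c_1 = 0·109 + (-2)·(-932) + 0·8 + (-1)·(-824) + (-1)·(104) + 0·27 + (4)·(-619) = 108
  c_2 = 0·109 + (1)·(-932) + (-1)·(8) + (0)·(-824) + (-2)·(104) + 0·27 + (-2)·(-619) = 90
  c_3 = 0·109 + (0)·(-932) + 0·8 + (0)·(-824) + 0·104 + 1·27 + (0)·(-619) = 27
  c_4 = 0·109 + (0)·(-932) + 0·8 + (0)·(-824) + 1·104 + 0·27 + (0)·(-619) = 104
  c_5 = 0·109 + (2)·(-932) + 2·8 + (0)·(-824) + 0·104 + 2·27 + (-3)·(-619) = 63
  c_6 = 0·109 + (0)·(-932) + 1·8 + (0)·(-824) + 0·104 + 0·27 + (0)·(-619) = 8
  c_7 = 1·109 + (0)·(-932) + 0·8 + (0)·(-824) + 0·104 + (-2)·(27) + (0)·(-619) = 55
Base-5 expansion of each c_i:
  c_1 = 108 = 3·5^0 + 1·5^1 + 4·5^2
  c_2 = 90 = 0·5^0 + 3·5^1 + 3·5^2
  c_3 = 27 = 2·5^0 + 0·5^1 + 1·5^2
  c_4 = 104 = 4·5^0 + 0·5^1 + 4·5^2
  c_5 = 63 = 3·5^0 + 2·5^1 + 2·5^2
  c_6 = 8 = 3·5^0 + 1·5^1
  c_7 = 55 = 0·5^0 + 1·5^1 + 2·5^2
λ_0 = (3, 0, 2, 4, 3, 3, 0)
λ_1 = (1, 3, 0, 0, 2, 1, 1)
λ_2 = (4, 3, 1, 4, 2, 0, 2)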